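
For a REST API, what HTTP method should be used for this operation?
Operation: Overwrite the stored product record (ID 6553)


GET = read, POST = create, PUT = update/replace, DELETE = remove
This operation is an update/replace.
PUT


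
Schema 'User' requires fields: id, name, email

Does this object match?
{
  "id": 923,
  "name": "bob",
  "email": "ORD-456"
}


Checking required fields... All present.
Valid - all required fields present


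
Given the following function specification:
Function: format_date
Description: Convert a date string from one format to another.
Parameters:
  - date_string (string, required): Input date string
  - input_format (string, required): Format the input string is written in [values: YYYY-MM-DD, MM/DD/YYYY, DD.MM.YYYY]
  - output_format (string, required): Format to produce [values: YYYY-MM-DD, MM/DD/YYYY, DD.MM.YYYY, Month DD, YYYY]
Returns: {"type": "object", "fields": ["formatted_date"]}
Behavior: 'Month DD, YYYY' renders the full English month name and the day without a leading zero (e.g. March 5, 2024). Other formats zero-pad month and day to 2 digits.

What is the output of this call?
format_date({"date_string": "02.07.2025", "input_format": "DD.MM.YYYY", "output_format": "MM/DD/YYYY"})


Parse '02.07.2025' as DD.MM.YYYY: year=2025, month=7, day=2
Render as MM/DD/YYYY: 07/02/2025
Output:
{"formatted_date": "07/02/2025"}


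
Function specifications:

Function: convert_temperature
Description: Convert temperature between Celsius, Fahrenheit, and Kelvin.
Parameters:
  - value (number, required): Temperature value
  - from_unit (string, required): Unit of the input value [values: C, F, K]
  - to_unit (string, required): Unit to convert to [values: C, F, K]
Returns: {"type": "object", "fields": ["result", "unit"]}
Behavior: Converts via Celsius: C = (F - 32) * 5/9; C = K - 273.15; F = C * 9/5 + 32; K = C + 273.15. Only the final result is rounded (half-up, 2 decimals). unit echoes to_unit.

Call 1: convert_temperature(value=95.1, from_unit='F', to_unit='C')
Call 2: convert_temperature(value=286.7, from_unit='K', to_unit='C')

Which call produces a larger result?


Call 1:
  To C: (95.1 - 32) * 5/9 = 35.055556
  Target is C: 35.055556
  Round to 2 decimals: 35.06
  -> 35.06 C
Call 2:
  To C: 286.7 - 273.15 = 13.55
  Target is C: 13.55
  Round to 2 decimals: 13.55
  -> 13.55 C
Call 1 (35.06 C)


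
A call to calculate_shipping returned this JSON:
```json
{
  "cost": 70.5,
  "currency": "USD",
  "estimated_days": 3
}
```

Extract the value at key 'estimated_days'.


3


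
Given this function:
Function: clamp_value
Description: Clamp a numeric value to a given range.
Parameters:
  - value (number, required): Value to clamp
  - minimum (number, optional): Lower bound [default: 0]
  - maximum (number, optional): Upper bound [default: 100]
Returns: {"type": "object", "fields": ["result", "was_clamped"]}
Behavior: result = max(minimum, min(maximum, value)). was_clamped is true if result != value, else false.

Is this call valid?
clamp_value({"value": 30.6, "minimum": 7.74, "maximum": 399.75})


Checking all required parameters present and types match... All valid.
Valid


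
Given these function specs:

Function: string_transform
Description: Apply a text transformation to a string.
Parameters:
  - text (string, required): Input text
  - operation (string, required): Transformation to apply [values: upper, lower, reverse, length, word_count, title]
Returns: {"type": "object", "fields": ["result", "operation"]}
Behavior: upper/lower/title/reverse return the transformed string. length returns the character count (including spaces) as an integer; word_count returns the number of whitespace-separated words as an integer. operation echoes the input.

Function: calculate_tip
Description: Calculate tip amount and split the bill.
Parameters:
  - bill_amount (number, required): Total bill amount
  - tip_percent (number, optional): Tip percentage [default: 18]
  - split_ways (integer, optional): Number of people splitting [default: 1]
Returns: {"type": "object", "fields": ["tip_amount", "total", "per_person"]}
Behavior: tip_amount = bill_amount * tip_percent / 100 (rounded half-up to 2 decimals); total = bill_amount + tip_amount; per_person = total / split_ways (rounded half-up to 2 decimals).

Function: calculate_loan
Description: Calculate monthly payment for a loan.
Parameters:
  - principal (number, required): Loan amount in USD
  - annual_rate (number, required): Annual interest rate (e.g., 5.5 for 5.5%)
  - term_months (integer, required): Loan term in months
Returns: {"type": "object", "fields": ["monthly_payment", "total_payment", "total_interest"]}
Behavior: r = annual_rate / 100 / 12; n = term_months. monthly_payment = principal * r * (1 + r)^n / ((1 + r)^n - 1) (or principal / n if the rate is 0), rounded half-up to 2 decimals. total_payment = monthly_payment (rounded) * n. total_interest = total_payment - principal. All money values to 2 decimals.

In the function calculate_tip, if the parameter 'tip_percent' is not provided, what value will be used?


The calculate_tip spec declares:
  - tip_percent (number, optional): Tip percentage [default: 18]
Default:
18


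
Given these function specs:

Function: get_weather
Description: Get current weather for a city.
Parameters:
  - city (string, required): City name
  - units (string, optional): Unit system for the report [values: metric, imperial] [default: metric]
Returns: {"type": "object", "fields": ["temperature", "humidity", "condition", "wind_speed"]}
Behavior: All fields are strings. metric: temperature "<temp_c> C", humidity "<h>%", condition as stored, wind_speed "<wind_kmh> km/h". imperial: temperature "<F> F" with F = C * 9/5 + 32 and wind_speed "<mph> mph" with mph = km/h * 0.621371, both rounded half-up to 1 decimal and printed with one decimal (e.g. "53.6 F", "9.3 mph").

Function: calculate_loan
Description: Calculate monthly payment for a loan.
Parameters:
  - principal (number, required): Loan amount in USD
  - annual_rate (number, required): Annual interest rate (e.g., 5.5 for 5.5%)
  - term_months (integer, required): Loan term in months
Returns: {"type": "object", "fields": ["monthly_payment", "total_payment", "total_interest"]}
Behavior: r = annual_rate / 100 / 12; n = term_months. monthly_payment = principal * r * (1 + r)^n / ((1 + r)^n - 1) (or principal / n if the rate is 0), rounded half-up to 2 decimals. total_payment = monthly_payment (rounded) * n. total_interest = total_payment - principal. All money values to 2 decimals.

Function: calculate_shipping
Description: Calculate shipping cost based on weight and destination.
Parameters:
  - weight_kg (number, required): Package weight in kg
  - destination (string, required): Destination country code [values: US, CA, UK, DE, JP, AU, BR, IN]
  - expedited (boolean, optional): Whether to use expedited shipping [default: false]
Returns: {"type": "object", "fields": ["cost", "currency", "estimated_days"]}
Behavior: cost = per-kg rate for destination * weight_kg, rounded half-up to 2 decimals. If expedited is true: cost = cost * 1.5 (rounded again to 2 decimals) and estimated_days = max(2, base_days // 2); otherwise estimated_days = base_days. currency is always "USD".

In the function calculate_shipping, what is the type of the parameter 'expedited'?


The calculate_shipping spec declares:
  - expedited (boolean, optional): Whether to use expedited shipping [default: false]
Type:
boolean


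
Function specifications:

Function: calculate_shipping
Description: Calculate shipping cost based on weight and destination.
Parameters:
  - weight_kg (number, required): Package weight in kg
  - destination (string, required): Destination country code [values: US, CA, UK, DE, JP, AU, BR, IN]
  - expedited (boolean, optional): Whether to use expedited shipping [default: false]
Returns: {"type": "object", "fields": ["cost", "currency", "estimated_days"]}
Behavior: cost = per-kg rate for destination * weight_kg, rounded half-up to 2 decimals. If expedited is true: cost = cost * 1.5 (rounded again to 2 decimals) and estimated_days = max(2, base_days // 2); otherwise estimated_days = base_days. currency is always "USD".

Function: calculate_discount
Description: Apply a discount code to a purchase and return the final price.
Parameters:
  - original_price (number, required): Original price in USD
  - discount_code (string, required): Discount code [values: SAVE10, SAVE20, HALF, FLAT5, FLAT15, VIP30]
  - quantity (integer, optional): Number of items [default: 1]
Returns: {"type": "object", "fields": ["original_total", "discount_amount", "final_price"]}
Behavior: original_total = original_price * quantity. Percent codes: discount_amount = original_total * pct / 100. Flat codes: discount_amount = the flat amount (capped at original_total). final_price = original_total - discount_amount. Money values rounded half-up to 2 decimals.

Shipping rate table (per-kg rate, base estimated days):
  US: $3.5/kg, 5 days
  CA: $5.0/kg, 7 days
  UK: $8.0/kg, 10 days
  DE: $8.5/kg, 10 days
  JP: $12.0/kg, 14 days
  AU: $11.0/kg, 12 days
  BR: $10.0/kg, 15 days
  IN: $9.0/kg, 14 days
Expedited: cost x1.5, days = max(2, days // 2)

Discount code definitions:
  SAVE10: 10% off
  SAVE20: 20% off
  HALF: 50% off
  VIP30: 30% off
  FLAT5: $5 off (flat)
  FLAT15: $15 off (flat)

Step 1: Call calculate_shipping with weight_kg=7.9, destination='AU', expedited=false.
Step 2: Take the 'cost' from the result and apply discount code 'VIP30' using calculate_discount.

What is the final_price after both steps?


Step 1: calculate_shipping(weight_kg=7.9, destination=AU, expedited=false)
  Rate for AU: $11.0/kg, base 12 days
  cost = 11.0 * 7.9 = 86.9 -> 86.90
  expedited not set/false: estimated_days = 12
  -> cost = 86.90 USD
Step 2: calculate_discount(original_price=86.9, discount_code=VIP30, quantity=1)
  original_total = 86.9 * 1 = 86.90
  VIP30 = 30% off: discount_amount = 86.90 * 30/100 = 26.07 -> 26.07
  final_price = 86.90 - 26.07 = 60.83
  -> final_price = 60.83
$60.83


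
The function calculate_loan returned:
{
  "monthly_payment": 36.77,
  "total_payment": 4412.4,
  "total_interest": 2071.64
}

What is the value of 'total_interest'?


2071.64


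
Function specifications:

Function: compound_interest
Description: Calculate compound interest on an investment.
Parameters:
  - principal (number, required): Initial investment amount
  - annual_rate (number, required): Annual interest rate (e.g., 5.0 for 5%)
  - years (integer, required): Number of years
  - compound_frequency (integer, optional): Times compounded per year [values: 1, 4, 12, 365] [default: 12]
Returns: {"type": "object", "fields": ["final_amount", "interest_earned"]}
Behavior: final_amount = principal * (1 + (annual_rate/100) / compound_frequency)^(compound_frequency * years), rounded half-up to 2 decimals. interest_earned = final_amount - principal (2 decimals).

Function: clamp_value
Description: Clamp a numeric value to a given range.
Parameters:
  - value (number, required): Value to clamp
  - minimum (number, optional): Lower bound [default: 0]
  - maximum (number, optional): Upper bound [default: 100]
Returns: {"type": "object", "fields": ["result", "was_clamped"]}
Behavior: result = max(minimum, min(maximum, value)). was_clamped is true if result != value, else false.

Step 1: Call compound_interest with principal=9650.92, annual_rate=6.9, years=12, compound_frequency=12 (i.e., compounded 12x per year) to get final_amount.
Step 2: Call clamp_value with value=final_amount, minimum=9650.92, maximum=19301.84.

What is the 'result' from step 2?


Step 1: compound_interest
  rate per period = 6.9/100/12 = 0.00575 (keep full precision); periods = 12 * 12 = 144
  (1 + 0.00575)^144 = 2.28331557
  final_amount = 9650.92 * 2.28331557 = 22036.095946 -> 22036.10
  interest_earned = 22036.10 - 9650.92 = 12385.18
  -> final_amount = 22036.1
Step 2: clamp_value(value=22036.1, minimum=9650.92, maximum=19301.84)
  result = max(9650.92, min(19301.84, 22036.1)) = max(9650.92, 19301.84) = 19301.84
  was_clamped = (19301.84 != 22036.1) = true
  -> result = 19301.84
19301.84


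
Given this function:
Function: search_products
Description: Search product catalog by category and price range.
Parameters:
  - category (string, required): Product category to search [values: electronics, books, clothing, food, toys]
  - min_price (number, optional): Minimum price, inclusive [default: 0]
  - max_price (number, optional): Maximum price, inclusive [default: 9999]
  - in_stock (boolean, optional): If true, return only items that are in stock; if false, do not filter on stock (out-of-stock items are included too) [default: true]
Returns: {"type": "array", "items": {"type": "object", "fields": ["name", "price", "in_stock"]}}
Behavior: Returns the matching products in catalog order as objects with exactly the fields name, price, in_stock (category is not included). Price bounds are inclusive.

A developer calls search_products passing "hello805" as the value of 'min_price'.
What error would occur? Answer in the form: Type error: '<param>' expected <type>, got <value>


Spec: 'min_price' is declared as number; "hello805" is a string.
Type error: 'min_price' expected number, got "hello805"


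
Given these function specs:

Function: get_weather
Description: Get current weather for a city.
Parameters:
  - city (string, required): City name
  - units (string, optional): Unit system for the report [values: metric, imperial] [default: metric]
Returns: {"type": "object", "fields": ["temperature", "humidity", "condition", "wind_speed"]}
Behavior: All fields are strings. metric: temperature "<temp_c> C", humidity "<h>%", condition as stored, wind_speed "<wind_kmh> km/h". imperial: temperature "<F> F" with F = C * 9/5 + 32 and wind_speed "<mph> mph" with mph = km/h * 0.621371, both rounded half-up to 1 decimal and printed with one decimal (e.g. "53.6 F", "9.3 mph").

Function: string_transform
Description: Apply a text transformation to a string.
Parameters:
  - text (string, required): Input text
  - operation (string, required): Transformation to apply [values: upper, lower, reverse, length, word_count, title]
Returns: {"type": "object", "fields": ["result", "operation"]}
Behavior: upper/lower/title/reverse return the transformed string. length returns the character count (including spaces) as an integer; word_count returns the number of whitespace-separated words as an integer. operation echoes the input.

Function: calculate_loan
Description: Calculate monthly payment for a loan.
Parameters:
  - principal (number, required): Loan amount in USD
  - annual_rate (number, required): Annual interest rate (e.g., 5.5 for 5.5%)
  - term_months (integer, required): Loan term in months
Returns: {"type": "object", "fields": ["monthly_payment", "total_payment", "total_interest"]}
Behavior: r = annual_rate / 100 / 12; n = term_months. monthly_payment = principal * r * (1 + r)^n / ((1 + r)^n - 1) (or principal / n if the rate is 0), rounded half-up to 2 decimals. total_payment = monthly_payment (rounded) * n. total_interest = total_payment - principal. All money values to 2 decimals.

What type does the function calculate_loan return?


The calculate_loan spec declares Returns: {"type": "object", "fields": ["monthly_payment", "total_payment", "total_interest"]}
Type:
object


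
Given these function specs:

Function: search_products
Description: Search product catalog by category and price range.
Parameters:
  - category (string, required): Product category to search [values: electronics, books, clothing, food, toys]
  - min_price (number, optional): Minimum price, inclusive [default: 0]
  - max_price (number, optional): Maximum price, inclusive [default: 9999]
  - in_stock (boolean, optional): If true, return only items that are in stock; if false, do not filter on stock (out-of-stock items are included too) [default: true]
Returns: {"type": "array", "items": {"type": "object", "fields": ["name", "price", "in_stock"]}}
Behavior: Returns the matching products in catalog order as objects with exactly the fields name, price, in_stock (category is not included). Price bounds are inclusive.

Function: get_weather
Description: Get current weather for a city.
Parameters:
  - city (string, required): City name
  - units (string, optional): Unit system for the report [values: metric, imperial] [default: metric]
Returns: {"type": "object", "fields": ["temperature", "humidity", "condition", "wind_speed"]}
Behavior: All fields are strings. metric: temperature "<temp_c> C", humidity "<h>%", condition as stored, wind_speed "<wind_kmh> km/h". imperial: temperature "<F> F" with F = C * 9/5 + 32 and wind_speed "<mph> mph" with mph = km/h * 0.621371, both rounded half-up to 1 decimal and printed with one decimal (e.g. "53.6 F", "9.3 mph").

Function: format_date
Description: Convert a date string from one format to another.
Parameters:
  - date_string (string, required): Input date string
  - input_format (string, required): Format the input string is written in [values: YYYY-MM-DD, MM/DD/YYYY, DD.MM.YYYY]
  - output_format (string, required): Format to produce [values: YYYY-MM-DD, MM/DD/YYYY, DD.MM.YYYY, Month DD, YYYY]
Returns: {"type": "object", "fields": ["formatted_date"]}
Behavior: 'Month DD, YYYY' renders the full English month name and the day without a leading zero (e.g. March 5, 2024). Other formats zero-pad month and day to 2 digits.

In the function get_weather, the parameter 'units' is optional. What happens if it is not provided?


The get_weather spec declares:
  - units (string, optional): Unit system for the report [values: metric, imperial] [default: metric]
It defaults to metric


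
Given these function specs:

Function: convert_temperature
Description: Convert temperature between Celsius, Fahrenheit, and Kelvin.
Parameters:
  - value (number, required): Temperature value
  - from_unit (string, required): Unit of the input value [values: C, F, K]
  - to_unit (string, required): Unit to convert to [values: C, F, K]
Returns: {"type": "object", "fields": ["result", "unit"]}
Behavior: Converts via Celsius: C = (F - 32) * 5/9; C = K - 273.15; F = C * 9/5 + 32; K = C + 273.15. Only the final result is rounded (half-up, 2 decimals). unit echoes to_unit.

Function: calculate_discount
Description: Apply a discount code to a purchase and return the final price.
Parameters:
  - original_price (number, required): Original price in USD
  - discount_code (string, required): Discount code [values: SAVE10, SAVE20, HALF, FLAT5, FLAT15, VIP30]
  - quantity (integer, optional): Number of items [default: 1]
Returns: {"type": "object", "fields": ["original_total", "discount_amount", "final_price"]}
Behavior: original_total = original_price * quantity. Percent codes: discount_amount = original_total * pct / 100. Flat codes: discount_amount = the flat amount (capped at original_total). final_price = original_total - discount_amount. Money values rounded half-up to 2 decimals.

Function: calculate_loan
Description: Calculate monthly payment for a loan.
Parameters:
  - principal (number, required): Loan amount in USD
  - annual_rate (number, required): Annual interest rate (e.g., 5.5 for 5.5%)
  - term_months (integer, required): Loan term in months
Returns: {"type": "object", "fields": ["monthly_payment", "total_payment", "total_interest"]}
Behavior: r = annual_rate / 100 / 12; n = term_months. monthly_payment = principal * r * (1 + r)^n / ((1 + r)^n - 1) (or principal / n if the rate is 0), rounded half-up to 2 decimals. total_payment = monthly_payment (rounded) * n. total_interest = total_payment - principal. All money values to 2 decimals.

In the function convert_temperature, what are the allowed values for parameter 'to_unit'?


The convert_temperature spec declares:
  - to_unit (string, required): Unit to convert to [values: C, F, K]
Allowed values:
C, F, K


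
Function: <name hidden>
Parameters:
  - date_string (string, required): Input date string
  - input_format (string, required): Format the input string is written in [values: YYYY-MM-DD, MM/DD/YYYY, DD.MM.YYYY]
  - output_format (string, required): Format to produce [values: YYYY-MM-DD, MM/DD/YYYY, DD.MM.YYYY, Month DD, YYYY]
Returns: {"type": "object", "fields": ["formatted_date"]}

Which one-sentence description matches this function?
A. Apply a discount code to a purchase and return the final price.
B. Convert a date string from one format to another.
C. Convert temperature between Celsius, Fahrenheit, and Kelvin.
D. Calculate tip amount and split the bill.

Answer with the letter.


Parameters date_string, input_format, output_format and return ["formatted_date"] fit: Convert a date string from one format to another.
B


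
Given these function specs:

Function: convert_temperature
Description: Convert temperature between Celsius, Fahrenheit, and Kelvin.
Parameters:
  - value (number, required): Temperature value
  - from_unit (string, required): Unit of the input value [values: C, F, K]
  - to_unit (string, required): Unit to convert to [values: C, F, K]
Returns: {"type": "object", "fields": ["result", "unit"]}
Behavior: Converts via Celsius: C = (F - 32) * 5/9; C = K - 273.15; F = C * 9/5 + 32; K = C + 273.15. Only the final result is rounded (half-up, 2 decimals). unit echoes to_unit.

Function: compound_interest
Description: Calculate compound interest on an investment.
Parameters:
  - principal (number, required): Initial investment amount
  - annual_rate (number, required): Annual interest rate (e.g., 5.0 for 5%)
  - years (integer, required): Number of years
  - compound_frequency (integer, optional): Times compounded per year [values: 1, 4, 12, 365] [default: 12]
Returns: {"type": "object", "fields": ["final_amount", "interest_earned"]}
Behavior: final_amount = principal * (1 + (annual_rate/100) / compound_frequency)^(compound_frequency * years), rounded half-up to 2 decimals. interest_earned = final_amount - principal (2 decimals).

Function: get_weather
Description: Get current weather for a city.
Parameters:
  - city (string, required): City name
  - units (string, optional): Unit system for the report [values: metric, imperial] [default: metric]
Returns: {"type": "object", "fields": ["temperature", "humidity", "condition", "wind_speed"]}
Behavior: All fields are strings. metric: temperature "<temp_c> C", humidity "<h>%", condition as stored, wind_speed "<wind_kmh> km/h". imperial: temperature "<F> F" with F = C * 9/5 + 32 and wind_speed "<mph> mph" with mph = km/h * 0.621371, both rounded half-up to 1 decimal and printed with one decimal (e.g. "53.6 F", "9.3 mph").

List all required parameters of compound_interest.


Parameters of compound_interest and their required/optional flag:
  principal: required
  annual_rate: required
  years: required
  compound_frequency: optional
annual_rate, principal, years


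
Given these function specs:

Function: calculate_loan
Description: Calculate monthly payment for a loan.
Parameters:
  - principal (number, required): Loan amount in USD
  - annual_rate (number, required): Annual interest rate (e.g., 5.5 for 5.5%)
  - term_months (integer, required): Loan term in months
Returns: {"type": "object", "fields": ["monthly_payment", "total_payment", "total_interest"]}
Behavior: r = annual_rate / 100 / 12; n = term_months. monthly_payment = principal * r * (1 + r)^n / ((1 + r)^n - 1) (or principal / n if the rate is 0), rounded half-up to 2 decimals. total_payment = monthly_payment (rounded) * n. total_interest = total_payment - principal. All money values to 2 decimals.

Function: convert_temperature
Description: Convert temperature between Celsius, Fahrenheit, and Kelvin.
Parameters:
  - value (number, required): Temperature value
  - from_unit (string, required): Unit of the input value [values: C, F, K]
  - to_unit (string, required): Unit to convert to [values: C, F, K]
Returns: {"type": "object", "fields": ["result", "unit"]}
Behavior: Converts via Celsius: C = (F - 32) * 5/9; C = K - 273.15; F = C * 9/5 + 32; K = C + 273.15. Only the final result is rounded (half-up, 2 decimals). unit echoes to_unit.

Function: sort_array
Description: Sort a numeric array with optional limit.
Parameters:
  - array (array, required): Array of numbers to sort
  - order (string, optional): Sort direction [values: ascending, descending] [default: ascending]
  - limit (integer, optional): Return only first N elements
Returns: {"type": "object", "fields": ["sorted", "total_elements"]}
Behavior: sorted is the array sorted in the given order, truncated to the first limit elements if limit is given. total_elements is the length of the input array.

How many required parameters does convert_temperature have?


Parameters of convert_temperature: value (required), from_unit (required), to_unit (required)
Required count:
3


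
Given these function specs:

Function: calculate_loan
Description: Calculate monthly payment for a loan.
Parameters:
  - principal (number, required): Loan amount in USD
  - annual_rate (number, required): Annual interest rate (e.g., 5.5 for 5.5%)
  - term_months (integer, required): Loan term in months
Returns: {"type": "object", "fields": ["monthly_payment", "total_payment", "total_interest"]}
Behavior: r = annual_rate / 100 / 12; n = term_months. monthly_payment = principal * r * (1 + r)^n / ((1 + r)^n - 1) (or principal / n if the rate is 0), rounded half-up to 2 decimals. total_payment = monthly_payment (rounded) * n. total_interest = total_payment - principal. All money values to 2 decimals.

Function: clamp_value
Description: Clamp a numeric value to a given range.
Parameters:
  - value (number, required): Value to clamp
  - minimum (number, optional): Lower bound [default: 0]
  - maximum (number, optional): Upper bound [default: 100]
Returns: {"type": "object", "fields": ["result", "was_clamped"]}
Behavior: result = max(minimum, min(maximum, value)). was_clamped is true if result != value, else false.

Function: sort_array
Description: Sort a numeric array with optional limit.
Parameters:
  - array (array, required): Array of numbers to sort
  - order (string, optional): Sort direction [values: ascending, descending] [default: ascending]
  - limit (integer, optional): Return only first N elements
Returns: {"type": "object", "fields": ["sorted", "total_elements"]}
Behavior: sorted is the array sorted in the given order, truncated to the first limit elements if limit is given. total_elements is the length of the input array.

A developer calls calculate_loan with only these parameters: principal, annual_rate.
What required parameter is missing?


Required parameters: principal, annual_rate, term_months
Provided: principal, annual_rate
Missing: term_months
term_months


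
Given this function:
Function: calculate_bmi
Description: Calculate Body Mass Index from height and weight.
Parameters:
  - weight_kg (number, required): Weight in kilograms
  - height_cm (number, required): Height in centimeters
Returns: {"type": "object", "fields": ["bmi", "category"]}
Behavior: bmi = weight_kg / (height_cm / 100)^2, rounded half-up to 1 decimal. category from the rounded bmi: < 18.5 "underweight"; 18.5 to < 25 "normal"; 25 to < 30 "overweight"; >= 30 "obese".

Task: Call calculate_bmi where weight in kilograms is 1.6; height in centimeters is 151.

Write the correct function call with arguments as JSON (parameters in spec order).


Mapping each described value to its parameter name:
  'Weight in kilograms' -> weight_kg = 1.6
  'Height in centimeters' -> height_cm = 151
calculate_bmi({"weight_kg": 1.6, "height_cm": 151})


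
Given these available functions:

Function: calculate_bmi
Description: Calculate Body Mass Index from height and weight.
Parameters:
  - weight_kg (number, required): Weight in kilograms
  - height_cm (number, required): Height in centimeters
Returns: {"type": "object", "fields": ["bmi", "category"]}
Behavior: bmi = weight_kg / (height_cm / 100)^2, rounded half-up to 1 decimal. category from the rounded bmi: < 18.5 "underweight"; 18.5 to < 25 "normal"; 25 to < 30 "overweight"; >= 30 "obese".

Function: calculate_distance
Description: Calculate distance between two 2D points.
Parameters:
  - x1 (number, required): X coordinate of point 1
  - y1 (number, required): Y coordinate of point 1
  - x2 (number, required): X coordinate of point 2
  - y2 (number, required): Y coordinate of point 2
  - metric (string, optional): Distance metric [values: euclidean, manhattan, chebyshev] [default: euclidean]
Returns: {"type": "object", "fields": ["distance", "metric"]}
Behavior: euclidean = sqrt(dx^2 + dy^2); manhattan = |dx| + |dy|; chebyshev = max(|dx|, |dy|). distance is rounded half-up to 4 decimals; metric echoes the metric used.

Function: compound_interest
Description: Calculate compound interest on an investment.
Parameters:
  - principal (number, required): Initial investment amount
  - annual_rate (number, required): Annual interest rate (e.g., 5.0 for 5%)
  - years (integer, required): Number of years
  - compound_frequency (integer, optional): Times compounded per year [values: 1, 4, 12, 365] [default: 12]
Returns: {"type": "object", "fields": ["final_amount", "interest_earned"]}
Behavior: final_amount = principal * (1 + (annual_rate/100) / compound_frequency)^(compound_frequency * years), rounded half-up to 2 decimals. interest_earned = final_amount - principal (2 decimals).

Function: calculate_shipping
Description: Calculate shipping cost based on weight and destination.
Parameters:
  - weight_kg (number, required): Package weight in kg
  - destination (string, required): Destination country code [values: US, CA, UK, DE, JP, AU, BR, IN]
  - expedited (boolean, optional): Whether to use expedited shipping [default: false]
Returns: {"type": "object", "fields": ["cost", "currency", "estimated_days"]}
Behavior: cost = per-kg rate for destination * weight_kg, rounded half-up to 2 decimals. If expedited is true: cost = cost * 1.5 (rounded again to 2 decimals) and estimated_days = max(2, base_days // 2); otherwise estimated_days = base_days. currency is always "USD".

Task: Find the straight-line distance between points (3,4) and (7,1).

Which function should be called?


The task needs a function whose description is: Calculate distance between two 2D points.
calculate_distance


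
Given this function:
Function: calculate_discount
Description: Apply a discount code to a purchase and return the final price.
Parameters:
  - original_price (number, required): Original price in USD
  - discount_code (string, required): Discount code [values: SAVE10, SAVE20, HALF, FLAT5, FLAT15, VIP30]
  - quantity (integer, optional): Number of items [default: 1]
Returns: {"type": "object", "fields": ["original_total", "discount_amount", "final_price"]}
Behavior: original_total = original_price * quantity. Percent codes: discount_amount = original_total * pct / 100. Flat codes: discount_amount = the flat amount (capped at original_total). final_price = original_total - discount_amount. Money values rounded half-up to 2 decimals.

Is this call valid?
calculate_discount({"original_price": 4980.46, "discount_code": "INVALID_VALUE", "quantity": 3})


Checking parameter values...
Parameter 'discount_code' has value 'INVALID_VALUE' not in allowed: SAVE10, SAVE20, HALF, FLAT5, FLAT15, VIP30
Invalid - 'discount_code' must be one of SAVE10, SAVE20, HALF, FLAT5, FLAT15, VIP30


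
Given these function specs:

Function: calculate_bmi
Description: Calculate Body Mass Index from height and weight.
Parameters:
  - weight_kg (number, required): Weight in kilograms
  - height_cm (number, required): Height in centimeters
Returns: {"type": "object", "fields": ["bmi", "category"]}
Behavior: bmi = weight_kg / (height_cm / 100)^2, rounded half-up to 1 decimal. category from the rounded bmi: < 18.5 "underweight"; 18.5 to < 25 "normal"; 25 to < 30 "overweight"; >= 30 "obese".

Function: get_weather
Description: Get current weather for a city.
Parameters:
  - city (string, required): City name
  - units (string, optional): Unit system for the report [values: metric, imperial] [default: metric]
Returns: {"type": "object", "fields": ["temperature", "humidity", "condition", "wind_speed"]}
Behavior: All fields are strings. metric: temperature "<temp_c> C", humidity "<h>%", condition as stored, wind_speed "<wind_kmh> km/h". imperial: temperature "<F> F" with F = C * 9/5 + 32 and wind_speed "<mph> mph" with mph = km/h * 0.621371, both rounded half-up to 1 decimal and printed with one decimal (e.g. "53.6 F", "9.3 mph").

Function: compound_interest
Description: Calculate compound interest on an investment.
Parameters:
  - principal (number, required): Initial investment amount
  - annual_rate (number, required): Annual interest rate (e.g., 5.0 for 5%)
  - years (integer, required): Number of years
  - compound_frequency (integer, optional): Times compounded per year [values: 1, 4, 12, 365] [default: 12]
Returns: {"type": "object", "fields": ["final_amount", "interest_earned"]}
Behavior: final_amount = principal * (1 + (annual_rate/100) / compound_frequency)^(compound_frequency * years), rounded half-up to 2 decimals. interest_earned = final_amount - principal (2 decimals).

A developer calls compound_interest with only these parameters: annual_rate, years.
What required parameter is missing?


Required parameters: principal, annual_rate, years
Provided: annual_rate, years
Missing: principal
principal


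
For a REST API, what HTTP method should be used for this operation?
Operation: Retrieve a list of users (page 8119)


GET = read, POST = create, PUT = update/replace, DELETE = remove
This operation is a read.
GET


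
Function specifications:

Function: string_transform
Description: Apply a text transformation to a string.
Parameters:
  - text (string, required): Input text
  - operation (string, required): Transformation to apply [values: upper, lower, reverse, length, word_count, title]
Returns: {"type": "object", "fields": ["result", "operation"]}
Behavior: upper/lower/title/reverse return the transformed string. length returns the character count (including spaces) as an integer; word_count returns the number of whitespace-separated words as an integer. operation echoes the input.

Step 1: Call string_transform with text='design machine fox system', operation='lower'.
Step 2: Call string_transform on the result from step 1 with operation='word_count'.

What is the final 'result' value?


Step 1: string_transform(text='design machine fox system', operation='lower')
  -> result = 'design machine fox system'
Step 2: string_transform(text='design machine fox system', operation='word_count')
  words: design, machine, fox, system -> 4
  -> result = 4
4


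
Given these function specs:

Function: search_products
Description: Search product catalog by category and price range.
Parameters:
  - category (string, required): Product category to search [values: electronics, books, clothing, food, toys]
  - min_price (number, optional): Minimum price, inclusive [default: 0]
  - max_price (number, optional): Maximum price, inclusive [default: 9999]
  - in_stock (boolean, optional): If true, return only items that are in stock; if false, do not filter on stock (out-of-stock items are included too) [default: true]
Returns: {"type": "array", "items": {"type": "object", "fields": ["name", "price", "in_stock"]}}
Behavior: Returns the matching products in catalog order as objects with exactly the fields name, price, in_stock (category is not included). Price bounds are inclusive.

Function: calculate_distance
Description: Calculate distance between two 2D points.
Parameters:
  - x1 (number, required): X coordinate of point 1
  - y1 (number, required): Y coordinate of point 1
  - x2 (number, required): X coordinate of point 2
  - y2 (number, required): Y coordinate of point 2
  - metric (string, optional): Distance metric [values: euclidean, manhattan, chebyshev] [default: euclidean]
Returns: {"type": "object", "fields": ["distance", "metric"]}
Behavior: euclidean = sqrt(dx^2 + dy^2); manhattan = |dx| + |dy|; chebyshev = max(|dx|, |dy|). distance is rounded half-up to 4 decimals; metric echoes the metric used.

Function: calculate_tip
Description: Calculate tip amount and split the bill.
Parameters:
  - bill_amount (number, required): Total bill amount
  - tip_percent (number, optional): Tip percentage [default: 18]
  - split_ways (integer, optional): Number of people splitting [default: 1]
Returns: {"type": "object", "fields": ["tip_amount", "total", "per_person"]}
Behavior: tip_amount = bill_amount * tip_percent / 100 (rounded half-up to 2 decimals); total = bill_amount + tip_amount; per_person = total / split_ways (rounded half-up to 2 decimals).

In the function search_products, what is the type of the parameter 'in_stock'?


The search_products spec declares:
  - in_stock (boolean, optional): If true, return only items that are in stock; if false, do not filter on stock (out-of-stock items are included too) [default: true]
Type:
boolean


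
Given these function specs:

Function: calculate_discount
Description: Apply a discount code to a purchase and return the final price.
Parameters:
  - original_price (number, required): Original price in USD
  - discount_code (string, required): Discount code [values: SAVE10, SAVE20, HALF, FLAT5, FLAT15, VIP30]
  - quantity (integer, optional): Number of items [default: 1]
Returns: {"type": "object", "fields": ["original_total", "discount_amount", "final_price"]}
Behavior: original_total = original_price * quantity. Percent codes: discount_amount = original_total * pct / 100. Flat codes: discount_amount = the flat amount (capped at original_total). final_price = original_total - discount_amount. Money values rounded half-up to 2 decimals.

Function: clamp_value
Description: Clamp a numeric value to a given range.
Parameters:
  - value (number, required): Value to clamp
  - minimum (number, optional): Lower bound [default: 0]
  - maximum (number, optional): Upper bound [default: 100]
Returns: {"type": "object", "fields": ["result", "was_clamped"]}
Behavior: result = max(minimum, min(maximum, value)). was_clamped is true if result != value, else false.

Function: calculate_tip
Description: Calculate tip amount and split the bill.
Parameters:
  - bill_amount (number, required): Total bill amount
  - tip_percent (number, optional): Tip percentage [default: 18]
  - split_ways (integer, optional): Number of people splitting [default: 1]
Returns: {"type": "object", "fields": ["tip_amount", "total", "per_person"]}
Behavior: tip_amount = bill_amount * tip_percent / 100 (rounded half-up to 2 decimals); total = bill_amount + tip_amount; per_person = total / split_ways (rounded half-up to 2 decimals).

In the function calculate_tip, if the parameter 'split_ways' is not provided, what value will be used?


The calculate_tip spec declares:
  - split_ways (integer, optional): Number of people splitting [default: 1]
Default:
1


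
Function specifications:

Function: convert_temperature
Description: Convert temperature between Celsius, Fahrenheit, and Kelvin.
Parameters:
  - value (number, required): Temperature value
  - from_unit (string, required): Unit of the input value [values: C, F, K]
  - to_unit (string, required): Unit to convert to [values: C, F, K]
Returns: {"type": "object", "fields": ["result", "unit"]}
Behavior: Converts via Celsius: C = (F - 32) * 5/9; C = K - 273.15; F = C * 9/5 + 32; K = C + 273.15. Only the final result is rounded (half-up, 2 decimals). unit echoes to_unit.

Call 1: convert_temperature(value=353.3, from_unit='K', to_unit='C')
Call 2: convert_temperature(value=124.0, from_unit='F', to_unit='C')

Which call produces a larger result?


Call 1:
  To C: 353.3 - 273.15 = 80.15
  Target is C: 80.15
  Round to 2 decimals: 80.15
  -> 80.15 C
Call 2:
  To C: (124 - 32) * 5/9 = 51.111111
  Target is C: 51.111111
  Round to 2 decimals: 51.11
  -> 51.11 C
Call 1 (80.15 C)


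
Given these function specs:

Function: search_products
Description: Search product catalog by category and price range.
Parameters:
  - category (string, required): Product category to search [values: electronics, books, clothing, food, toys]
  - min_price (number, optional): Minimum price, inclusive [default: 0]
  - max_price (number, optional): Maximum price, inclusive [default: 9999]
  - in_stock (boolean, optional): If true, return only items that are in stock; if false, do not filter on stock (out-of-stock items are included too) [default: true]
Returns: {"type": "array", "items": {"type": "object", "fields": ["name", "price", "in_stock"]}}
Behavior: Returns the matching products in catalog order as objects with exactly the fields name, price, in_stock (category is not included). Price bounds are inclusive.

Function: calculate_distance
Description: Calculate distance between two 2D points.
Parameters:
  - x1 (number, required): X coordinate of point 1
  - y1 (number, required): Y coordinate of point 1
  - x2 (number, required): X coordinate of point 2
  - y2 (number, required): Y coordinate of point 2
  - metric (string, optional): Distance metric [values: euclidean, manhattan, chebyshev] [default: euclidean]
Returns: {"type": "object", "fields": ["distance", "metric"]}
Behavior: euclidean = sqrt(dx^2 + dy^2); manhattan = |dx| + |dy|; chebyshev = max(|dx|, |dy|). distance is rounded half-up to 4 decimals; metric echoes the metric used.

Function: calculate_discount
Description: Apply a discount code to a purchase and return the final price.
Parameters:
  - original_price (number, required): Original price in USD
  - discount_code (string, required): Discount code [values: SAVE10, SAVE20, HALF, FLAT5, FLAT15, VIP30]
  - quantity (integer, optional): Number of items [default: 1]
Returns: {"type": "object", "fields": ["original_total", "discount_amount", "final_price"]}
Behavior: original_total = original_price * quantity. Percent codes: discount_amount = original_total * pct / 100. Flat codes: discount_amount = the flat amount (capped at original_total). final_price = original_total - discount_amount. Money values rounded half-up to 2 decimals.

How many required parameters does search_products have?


Parameters of search_products: category (required), min_price (optional), max_price (optional), in_stock (optional)
Required count:
1
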